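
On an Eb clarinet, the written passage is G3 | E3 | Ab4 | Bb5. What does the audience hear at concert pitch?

Bb3 G3 Cb5 Db6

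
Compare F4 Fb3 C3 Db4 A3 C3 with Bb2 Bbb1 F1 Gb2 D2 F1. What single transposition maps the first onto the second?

down a perfect twelfth

From F4 to Bb2 is 12 letter names — a twelfth of some quality.
Bb2 to F4 is 19 semitones, which makes it a perfect twelfth; the second version is lower, so the direction is down.
Checking another pair — C3 → F1 — gives the same interval.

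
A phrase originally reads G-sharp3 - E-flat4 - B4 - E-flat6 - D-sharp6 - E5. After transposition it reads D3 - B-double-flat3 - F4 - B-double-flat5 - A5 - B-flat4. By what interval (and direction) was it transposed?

down an augmented fourth

Take the first pair: G#3 → D3. G to D spans 4 letter names, so the interval is some kind of fourth.
D3 to G#3 is 6 semitones, which makes it an augmented fourth; the second version is lower, so the direction is down.
Checking another pair — E5 → Bb4 — gives the same interval.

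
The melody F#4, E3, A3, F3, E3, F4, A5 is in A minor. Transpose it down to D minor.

B3 A2 D3 Bb2 A2 Bb3 D5

From A down to D is a perfect fifth; apply that to each pitch.
F#4 gives B3
E3 gives A2
A3 gives D3
F3 gives Bb2
E3 gives A2
F4 gives Bb3
A5 gives D5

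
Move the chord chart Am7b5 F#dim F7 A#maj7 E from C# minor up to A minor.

Fm7b5 Ddim Db7 F#maj7 C

C# minor up to A minor is a minor sixth; each chord root moves by that interval while the quality stays the same.
Am7b5: root A up a minor sixth → F, giving Fm7b5.
F#dim: root F# up a minor sixth → D, giving Ddim.
F7: root F up a minor sixth → Db, giving Db7.
A#maj7: root A# up a minor sixth → F#, giving F#maj7.
E: root E up a minor sixth → C, giving C.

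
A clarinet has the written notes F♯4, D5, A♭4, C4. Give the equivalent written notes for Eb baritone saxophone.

B#5 G#6 D6 F#5

First find concert pitch: the A clarinet sounds a minor third below written, so F♯4 D5 A♭4 C4 sounds D#4 B4 F4 A3.
Then write for Eb baritone saxophone: it sounds a major thirteenth below written, so the part must be a major thirteenth above concert.
D#4 → B#5
B4 → G#6
F4 → D6
A3 → F#5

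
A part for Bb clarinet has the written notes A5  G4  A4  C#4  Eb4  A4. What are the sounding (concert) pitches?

The Bb clarinet sounds a major second below written, so transpose each written note down a major second.
A5 -> G5
G4 -> F4
A4 -> G4
C#4 -> B3
Eb4 -> Db4
A4 -> G4

G5 F4 G4 B3 Db4 G4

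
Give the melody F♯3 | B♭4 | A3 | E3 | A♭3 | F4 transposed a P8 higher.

F#3 to F#4
Bb4 to Bb5
A3 to A4
E3 to E4
Ab3 to Ab4
F4 to F5

F#4 Bb5 A4 E4 Ab4 F5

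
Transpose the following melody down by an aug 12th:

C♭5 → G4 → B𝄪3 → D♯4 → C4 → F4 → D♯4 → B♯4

Fbb3 Cb3 E#2 G2 Fb2 Bbb2 G2 E3

Cb5 gives Fbb3
G4 gives Cb3
B##3 gives E#2
D#4 gives G2
C4 gives Fb2
F4 gives Bbb2
D#4 gives G2
B#4 gives E3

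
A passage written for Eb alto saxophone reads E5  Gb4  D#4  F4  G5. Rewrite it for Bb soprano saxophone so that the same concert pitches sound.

First find concert pitch: the Eb alto saxophone sounds a major sixth below written, so E5 Gb4 D#4 F4 G5 sounds G4 Bbb3 F#3 Ab3 Bb4.
Then write for Bb soprano saxophone: it sounds a major second below written, so the part must be a major second above concert.
G4 → A4
Bbb3 → Cb4
F#3 → G#3
Ab3 → Bb3
Bb4 → C5

A4 Cb4 G#3 Bb3 C5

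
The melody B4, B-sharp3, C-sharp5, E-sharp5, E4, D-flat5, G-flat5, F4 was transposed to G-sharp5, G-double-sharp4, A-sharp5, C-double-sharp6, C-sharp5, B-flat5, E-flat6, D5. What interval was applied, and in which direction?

up a major sixth

From B4 to G#5 is 6 letter names — a sixth of some quality.
B4 to G#5 is 9 semitones, which makes it a major sixth; the second version is higher, so the direction is up.
Checking another pair — F4 → D5 — gives the same interval.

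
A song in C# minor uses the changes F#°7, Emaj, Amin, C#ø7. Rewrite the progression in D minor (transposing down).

G°7 Fmaj Bbmin Dø7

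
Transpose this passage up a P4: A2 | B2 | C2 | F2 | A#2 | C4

D3 E3 F2 Bb2 D#3 F4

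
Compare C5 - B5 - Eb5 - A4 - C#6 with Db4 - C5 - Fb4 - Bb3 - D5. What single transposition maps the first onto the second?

Take the first pair: C5 → Db4. C to D spans 7 letter names, so the interval is some kind of seventh.
Db4 to C5 is 11 semitones, which makes it a major seventh; the second version is lower, so the direction is down.
Checking another pair — C#6 → D5 — gives the same interval.

down a major seventh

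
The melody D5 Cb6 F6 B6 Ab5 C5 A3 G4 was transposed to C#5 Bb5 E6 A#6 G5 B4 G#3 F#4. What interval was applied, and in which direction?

Take the first pair: D5 → C#5. D to C spans 2 letter names, so the interval is some kind of second.
C#5 to D5 is 1 semitone, which makes it a minor second; the second version is lower, so the direction is down.
Checking another pair — G4 → F#4 — gives the same interval.

down a minor second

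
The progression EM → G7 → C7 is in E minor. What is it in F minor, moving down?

FM Ab7 Db7

E minor down to F minor is a major seventh; each chord root moves by that interval while the quality stays the same.
EM: root E down a major seventh → F, giving FM.
G7: root G down a major seventh → Ab, giving Ab7.
C7: root C down a major seventh → Db, giving Db7.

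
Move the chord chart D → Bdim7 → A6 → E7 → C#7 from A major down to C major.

A major down to C major is a major sixth; each chord root moves by that interval while the quality stays the same.
D: root D down a major sixth → F, giving F.
Bdim7: root B down a major sixth → D, giving Ddim7.
A6: root A down a major sixth → C, giving C6.
E7: root E down a major sixth → G, giving G7.
C#7: root C# down a major sixth → E, giving E7.

F Ddim7 C6 G7 E7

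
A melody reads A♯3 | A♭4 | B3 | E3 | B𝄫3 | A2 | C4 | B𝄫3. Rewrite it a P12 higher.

E#5 Eb6 F#5 B4 Fb5 E4 G5 Fb5

A#3 gives E#5
Ab4 gives Eb6
B3 gives F#5
E3 gives B4
Bbb3 gives Fb5
A2 gives E4
C4 gives G5
Bbb3 gives Fb5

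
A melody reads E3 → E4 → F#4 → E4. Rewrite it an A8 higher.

E#4 E#5 F##5 E#5

E3: an octave up reaches E, and 13 semitones makes it E#4.
E4: an octave up reaches E, and 13 semitones makes it E#5.
An augmented octave up from F#4 gives F##5.
E4 up an augmented octave is E#5.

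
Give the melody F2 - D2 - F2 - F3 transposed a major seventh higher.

A major seventh up from F2 gives E3.
D2: a seventh up reaches C, and 11 semitones makes it C#3.
F2: a seventh up reaches E, and 11 semitones makes it E3.
F3 up a major seventh is E4.

E3 C#3 E3 E4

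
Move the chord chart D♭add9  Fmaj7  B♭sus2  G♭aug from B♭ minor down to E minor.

Gadd9 Bmaj7 Esus2 Caug

B♭ minor down to E minor is a diminished fifth; each chord root moves by that interval while the quality stays the same.
D♭add9: root D♭ down a diminished fifth → G, giving Gadd9.
Fmaj7: root F down a diminished fifth → B, giving Bmaj7.
B♭sus2: root B♭ down a diminished fifth → E, giving Esus2.
G♭aug: root G♭ down a diminished fifth → C, giving Caug.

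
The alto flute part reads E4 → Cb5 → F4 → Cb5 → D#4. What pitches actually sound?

B3 Gb4 C4 Gb4 A#3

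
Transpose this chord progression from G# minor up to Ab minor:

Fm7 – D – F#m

Gbbm7 Ebb Gbm

G# minor up to Ab minor is a diminished second; each chord root moves by that interval while the quality stays the same.
Fm7: root F up a diminished second → Gbb, giving Gbbm7.
D: root D up a diminished second → Ebb, giving Ebb.
F#m: root F# up a diminished second → Gb, giving Gbm.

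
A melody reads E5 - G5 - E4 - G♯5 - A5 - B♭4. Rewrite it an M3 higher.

G#5 B5 G#4 B#5 C#6 D5

A major third up from E5 gives G#5.
G5 up a major third is B5.
E4: a third up reaches G, and 4 semitones makes it G#4.
G#5 up a major third is B#5.
A5 up a major third is C#6.
A major third up from Bb4 gives D5.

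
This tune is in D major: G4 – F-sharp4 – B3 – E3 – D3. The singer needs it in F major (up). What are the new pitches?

Bb4 A4 D4 G3 F3

From D up to F is a minor third; apply that to each pitch.
G4 → Bb4
F#4 → A4
B3 → D4
E3 → G3
D3 → F3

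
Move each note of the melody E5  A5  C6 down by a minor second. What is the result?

E5 becomes D#5
A5 becomes G#5
C6 becomes B5

D#5 G#5 B5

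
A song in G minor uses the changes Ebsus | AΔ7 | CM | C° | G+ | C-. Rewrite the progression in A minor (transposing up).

G minor up to A minor is a major second; each chord root moves by that interval while the quality stays the same.
Ebsus: root Eb up a major second → F, giving Fsus.
AΔ7: root A up a major second → B, giving BΔ7.
CM: root C up a major second → D, giving DM.
C°: root C up a major second → D, giving D°.
G+: root G up a major second → A, giving A+.
C-: root C up a major second → D, giving D-.

Fsus BΔ7 DM D° A+ D-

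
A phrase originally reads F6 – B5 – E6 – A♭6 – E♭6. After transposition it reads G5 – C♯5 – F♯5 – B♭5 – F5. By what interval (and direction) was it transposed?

down a minor seventh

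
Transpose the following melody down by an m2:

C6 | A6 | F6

A minor second down from C6 gives B5.
A6: a second down reaches G, and 1 semitone makes it G#6.
F6: a second down reaches E, and 1 semitone makes it E6.

B5 G#6 E6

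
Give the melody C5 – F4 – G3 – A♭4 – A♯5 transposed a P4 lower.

G4 C4 D3 Eb4 E#5

C5 gives G4
F4 gives C4
G3 gives D3
Ab4 gives Eb4
A#5 gives E#5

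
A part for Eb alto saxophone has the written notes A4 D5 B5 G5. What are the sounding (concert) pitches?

C4 F4 D5 Bb4

The Eb alto saxophone sounds a major sixth below written, so transpose each written note down a major sixth.
A4 to C4
D5 to F4
B5 to D5
G5 to Bb4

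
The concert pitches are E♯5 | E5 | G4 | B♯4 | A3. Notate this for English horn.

B#5 B5 D5 F##5 E4

Written C4 sounds as F3 on the English horn, so concert pitches are written a perfect fifth up.
E#5 gives B#5
E5 gives B5
G4 gives D5
B#4 gives F##5
A3 gives E4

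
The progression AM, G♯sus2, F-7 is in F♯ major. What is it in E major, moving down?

GM F#sus2 Eb-7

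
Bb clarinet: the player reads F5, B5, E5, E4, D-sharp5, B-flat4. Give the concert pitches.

Eb5 A5 D5 D4 C#5 Ab4

The Bb clarinet sounds a major second below written, so transpose each written note down a major second.
F5 -> Eb5
B5 -> A5
E5 -> D5
E4 -> D4
D#5 -> C#5
Bb4 -> Ab4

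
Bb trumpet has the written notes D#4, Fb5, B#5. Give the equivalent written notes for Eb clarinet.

A#3 Cb5 F##5

First find concert pitch: the Bb trumpet sounds a major second below written, so D#4 Fb5 B#5 sounds C#4 Ebb5 A#5.
Then write for Eb clarinet: it sounds a minor third above written, so the part must be a minor third below concert.
C#4 → A#3
Ebb5 → Cb5
A#5 → F##5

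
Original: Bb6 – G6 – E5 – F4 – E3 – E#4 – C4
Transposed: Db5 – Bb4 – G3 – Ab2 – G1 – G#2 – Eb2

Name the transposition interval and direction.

down a major thirteenth

From Bb6 to Db5 is 13 letter names — a thirteenth of some quality.
Db5 to Bb6 is 21 semitones, which makes it a major thirteenth; the second version is lower, so the direction is down.
Checking another pair — C4 → Eb2 — gives the same interval.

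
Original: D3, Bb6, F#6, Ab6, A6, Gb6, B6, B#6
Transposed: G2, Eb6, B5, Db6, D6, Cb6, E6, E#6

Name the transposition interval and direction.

down a perfect fifth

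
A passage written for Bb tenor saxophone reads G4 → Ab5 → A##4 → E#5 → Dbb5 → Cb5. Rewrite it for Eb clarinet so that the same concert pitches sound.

D3 Eb4 E##3 B#3 Abb3 Gb3

First find concert pitch: the Bb tenor saxophone sounds a major ninth below written, so G4 Ab5 A##4 E#5 Dbb5 Cb5 sounds F3 Gb4 G##3 D#4 Cbb4 Bbb3.
Then write for Eb clarinet: it sounds a minor third above written, so the part must be a minor third below concert.
F3 → D3
Gb4 → Eb4
G##3 → E##3
D#4 → B#3
Cbb4 → Abb3
Bbb3 → Gb3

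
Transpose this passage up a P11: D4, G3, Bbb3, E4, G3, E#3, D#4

A perfect eleventh up from D4 gives G5.
A perfect eleventh up from G3 gives C5.
A perfect eleventh up from Bbb3 gives Ebb5.
E4 up a perfect eleventh is A5.
G3: an eleventh up reaches C, and 17 semitones makes it C5.
A perfect eleventh up from E#3 gives A#4.
D#4 up a perfect eleventh is G#5.

G5 C5 Ebb5 A5 C5 A#4 G#5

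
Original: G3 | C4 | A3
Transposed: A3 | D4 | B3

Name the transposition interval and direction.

up a major second

Take the first pair: G3 → A3. G to A spans 2 letter names, so the interval is some kind of second.
G3 to A3 is 2 semitones, which makes it a major second; the second version is higher, so the direction is up.
Checking another pair — A3 → B3 — gives the same interval.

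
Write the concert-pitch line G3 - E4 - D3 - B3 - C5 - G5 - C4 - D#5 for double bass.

G4 E5 D4 B4 C6 G6 C5 D#6

Written C4 sounds as C3 on the double bass, so concert pitches are written a perfect octave up.
G3 becomes G4
E4 becomes E5
D3 becomes D4
B3 becomes B4
C5 becomes C6
G5 becomes G6
C4 becomes C5
D#5 becomes D#6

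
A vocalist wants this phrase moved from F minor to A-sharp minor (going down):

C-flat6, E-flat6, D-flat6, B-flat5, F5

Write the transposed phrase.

E5 G#5 F#5 D#5 A#4

From F down to A-sharp is a diminished sixth; apply that to each pitch.
Cb6 → E5
Eb6 → G#5
Db6 → F#5
Bb5 → D#5
F5 → A#4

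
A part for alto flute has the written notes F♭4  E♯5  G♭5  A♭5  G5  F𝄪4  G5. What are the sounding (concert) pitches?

Cb4 B#4 Db5 Eb5 D5 C##4 D5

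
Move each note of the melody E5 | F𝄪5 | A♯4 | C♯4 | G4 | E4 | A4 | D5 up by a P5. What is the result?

B5 C##6 E#5 G#4 D5 B4 E5 A5

E5 up a perfect fifth is B5.
F##5: a fifth up reaches C, and 7 semitones makes it C##6.
A#4 up a perfect fifth is E#5.
C#4: a fifth up reaches G, and 7 semitones makes it G#4.
A perfect fifth up from G4 gives D5.
A perfect fifth up from E4 gives B4.
A perfect fifth up from A4 gives E5.
D5: a fifth up reaches A, and 7 semitones makes it A5.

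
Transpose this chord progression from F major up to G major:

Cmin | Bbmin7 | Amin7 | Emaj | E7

F major up to G major is a major second; each chord root moves by that interval while the quality stays the same.
Cmin: root C up a major second → D, giving Dmin.
Bbmin7: root Bb up a major second → C, giving Cmin7.
Amin7: root A up a major second → B, giving Bmin7.
Emaj: root E up a major second → F#, giving F#maj.
E7: root E up a major second → F#, giving F#7.

Dmin Cmin7 Bmin7 F#maj F#7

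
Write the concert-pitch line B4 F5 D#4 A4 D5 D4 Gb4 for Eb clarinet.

Written C4 sounds as Eb4 on the Eb clarinet, so concert pitches are written a minor third down.
B4 → G#4
F5 → D5
D#4 → B#3
A4 → F#4
D5 → B4
D4 → B3
Gb4 → Eb4

G#4 D5 B#3 F#4 B4 B3 Eb4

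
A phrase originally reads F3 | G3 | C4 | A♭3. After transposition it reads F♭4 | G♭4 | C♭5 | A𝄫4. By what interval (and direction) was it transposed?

up a diminished octave

From F3 to Fb4 is 8 letter names — an octave of some quality.
F3 to Fb4 is 11 semitones, which makes it a diminished octave; the second version is higher, so the direction is up.
Checking another pair — Ab3 → Abb4 — gives the same interval.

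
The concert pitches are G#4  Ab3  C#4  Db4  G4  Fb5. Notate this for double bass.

G#5 Ab4 C#5 Db5 G5 Fb6

The double bass sounds a perfect octave below written, so the written part must be a perfect octave above concert — transpose each note up.
G#4 to G#5
Ab3 to Ab4
C#4 to C#5
Db4 to Db5
G4 to G5
Fb5 to Fb6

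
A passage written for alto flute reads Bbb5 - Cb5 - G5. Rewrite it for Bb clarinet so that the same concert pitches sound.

Gb5 Ab4 E5

First find concert pitch: the alto flute sounds a perfect fourth below written, so Bbb5 Cb5 G5 sounds Fb5 Gb4 D5.
Then write for Bb clarinet: it sounds a major second below written, so the part must be a major second above concert.
Fb5 → Gb5
Gb4 → Ab4
D5 → E5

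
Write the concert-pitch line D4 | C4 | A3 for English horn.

A4 G4 E4

The English horn sounds a perfect fifth below written, so the written part must be a perfect fifth above concert — transpose each note up.
D4 → A4
C4 → G4
A3 → E4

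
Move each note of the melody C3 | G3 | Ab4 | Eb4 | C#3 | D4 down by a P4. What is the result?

G2 D3 Eb4 Bb3 G#2 A3

C3 to G2
G3 to D3
Ab4 to Eb4
Eb4 to Bb3
C#3 to G#2
D4 to A3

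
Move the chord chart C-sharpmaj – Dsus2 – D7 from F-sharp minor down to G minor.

Dmaj Ebsus2 Eb7

F-sharp minor down to G minor is a major seventh; each chord root moves by that interval while the quality stays the same.
C-sharpmaj: root C-sharp down a major seventh → D, giving Dmaj.
Dsus2: root D down a major seventh → Eb, giving Ebsus2.
D7: root D down a major seventh → Eb, giving Eb7.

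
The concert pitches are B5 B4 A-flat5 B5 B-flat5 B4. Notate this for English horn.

Written C4 sounds as F3 on the English horn, so concert pitches are written a perfect fifth up.
B5 gives F#6
B4 gives F#5
Ab5 gives Eb6
B5 gives F#6
Bb5 gives F6
B4 gives F#5

F#6 F#5 Eb6 F#6 F6 F#5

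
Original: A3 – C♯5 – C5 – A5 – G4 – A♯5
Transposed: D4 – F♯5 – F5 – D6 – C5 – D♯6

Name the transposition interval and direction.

up a perfect fourth

From A3 to D4 is 4 letter names — a fourth of some quality.
A3 to D4 is 5 semitones, which makes it a perfect fourth; the second version is higher, so the direction is up.
Checking another pair — A#5 → D#6 — gives the same interval.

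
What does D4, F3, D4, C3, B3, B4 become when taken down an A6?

Fb3 Abb2 Fb3 Ebb2 Db3 Db4

D4 -> Fb3
F3 -> Abb2
D4 -> Fb3
C3 -> Ebb2
B3 -> Db3
B4 -> Db4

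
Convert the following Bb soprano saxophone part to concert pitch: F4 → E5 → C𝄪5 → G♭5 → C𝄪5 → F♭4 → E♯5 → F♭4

Eb4 D5 B#4 Fb5 B#4 Ebb4 D#5 Ebb4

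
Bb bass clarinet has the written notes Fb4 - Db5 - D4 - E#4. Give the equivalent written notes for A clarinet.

Gbb3 Ebb4 Eb3 F#3

First find concert pitch: the Bb bass clarinet sounds a major ninth below written, so Fb4 Db5 D4 E#4 sounds Ebb3 Cb4 C3 D#3.
Then write for A clarinet: it sounds a minor third below written, so the part must be a minor third above concert.
Ebb3 → Gbb3
Cb4 → Ebb4
C3 → Eb3
D#3 → F#3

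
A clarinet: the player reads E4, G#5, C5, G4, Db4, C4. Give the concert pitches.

C#4 E#5 A4 E4 Bb3 A3

Written C4 on the A clarinet sounds as A3, a minor third lower; apply that shift to every note.
E4 to C#4
G#5 to E#5
C5 to A4
G4 to E4
Db4 to Bb3
C4 to A3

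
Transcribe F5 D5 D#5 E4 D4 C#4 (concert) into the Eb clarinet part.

Written C4 sounds as Eb4 on the Eb clarinet, so concert pitches are written a minor third down.
F5 to D5
D5 to B4
D#5 to B#4
E4 to C#4
D4 to B3
C#4 to A#3

D5 B4 B#4 C#4 B3 A#3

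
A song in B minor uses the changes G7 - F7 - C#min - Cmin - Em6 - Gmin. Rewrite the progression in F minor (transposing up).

B minor up to F minor is a diminished fifth; each chord root moves by that interval while the quality stays the same.
G7: root G up a diminished fifth → Db, giving Db7.
F7: root F up a diminished fifth → Cb, giving Cb7.
C#min: root C# up a diminished fifth → G, giving Gmin.
Cmin: root C up a diminished fifth → Gb, giving Gbmin.
Em6: root E up a diminished fifth → Bb, giving Bbm6.
Gmin: root G up a diminished fifth → Db, giving Dbmin.

Db7 Cb7 Gmin Gbmin Bbm6 Dbmin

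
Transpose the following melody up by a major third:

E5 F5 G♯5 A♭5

G#5 A5 B#5 C6

E5 becomes G#5
F5 becomes A5
G#5 becomes B#5
Ab5 becomes C6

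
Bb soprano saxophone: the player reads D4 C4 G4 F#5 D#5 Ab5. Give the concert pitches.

Written C4 on the Bb soprano saxophone sounds as Bb3, a major second lower; apply that shift to every note.
D4 → C4
C4 → Bb3
G4 → F4
F#5 → E5
D#5 → C#5
Ab5 → Gb5

C4 Bb3 F4 E5 C#5 Gb5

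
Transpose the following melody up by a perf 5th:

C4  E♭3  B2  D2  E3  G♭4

G4 Bb3 F#3 A2 B3 Db5

A perfect fifth up from C4 gives G4.
Eb3 up a perfect fifth is Bb3.
B2: a fifth up reaches F, and 7 semitones makes it F#3.
D2 up a perfect fifth is A2.
E3: a fifth up reaches B, and 7 semitones makes it B3.
Gb4 up a perfect fifth is Db5.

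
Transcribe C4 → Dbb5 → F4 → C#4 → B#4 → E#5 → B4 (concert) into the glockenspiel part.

Written C4 sounds as C6 on the glockenspiel, so concert pitches are written a perfect fifteenth down.
C4 gives C2
Dbb5 gives Dbb3
F4 gives F2
C#4 gives C#2
B#4 gives B#2
E#5 gives E#3
B4 gives B2

C2 Dbb3 F2 C#2 B#2 E#3 B2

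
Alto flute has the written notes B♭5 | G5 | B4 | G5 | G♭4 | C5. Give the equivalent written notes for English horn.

C6 A5 C#5 A5 Ab4 D5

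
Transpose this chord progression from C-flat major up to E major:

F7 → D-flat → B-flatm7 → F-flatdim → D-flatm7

C-flat major up to E major is an augmented third; each chord root moves by that interval while the quality stays the same.
F7: root F up an augmented third → A#, giving A#7.
D-flat: root D-flat up an augmented third → F#, giving F#.
B-flatm7: root B-flat up an augmented third → D#, giving D#m7.
F-flatdim: root F-flat up an augmented third → A, giving Adim.
D-flatm7: root D-flat up an augmented third → F#, giving F#m7.

A#7 F# D#m7 Adim F#m7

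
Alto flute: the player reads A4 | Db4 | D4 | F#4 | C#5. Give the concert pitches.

Written C4 on the alto flute sounds as G3, a perfect fourth lower; apply that shift to every note.
A4 becomes E4
Db4 becomes Ab3
D4 becomes A3
F#4 becomes C#4
C#5 becomes G#4

E4 Ab3 A3 C#4 G#4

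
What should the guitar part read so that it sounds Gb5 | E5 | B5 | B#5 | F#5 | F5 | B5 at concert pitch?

Written C4 sounds as C3 on the guitar, so concert pitches are written a perfect octave up.
Gb5 becomes Gb6
E5 becomes E6
B5 becomes B6
B#5 becomes B#6
F#5 becomes F#6
F5 becomes F6
B5 becomes B6

Gb6 E6 B6 B#6 F#6 F6 B6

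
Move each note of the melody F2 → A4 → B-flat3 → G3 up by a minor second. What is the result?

Gb2 Bb4 Cb4 Ab3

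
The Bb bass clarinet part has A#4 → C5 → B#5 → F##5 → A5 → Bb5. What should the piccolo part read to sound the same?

First find concert pitch: the Bb bass clarinet sounds a major ninth below written, so A#4 C5 B#5 F##5 A5 Bb5 sounds G#3 Bb3 A#4 E#4 G4 Ab4.
Then write for piccolo: it sounds a perfect octave above written, so the part must be a perfect octave below concert.
G#3 → G#2
Bb3 → Bb2
A#4 → A#3
E#4 → E#3
G4 → G3
Ab4 → Ab3

G#2 Bb2 A#3 E#3 G3 Ab3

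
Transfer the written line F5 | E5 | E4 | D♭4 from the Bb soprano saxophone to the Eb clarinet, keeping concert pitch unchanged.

First find concert pitch: the Bb soprano saxophone sounds a major second below written, so F5 E5 E4 D♭4 sounds Eb5 D5 D4 Cb4.
Then write for Eb clarinet: it sounds a minor third above written, so the part must be a minor third below concert.
Eb5 → C5
D5 → B4
D4 → B3
Cb4 → Ab3

C5 B4 B3 Ab3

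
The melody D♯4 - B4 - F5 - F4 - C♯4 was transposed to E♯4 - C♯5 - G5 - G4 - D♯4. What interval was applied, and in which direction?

up a major second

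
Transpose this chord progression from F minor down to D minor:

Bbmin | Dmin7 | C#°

Gmin Bmin7 A#°

F minor down to D minor is a minor third; each chord root moves by that interval while the quality stays the same.
Bbmin: root Bb down a minor third → G, giving Gmin.
Dmin7: root D down a minor third → B, giving Bmin7.
C#°: root C# down a minor third → A#, giving A#°.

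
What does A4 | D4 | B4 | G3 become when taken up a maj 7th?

A4: a seventh up reaches G, and 11 semitones makes it G#5.
A major seventh up from D4 gives C#5.
B4 up a major seventh is A#5.
A major seventh up from G3 gives F#4.

G#5 C#5 A#5 F#4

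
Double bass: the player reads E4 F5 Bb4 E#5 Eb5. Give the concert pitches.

The double bass sounds a perfect octave below written, so transpose each written note down a perfect octave.
E4 to E3
F5 to F4
Bb4 to Bb3
E#5 to E#4
Eb5 to Eb4

E3 F4 Bb3 E#4 Eb4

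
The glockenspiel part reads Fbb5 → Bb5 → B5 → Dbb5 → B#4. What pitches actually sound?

Fbb7 Bb7 B7 Dbb7 B#6

The glockenspiel sounds a perfect fifteenth above written, so transpose each written note up a perfect fifteenth.
Fbb5 to Fbb7
Bb5 to Bb7
B5 to B7
Dbb5 to Dbb7
B#4 to B#6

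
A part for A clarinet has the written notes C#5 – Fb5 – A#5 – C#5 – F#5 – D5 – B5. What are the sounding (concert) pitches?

A#4 Db5 F##5 A#4 D#5 B4 G#5

Written C4 on the A clarinet sounds as A3, a minor third lower; apply that shift to every note.
C#5 becomes A#4
Fb5 becomes Db5
A#5 becomes F##5
C#5 becomes A#4
F#5 becomes D#5
D5 becomes B4
B5 becomes G#5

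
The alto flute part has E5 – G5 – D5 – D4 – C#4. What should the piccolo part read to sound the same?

B3 D4 A3 A2 G#2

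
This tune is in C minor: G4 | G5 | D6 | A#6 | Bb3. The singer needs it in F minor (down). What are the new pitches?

C4 C5 G5 D#6 Eb3

From C down to F is a perfect fifth; apply that to each pitch.
G4 -> C4
G5 -> C5
D6 -> G5
A#6 -> D#6
Bb3 -> Eb3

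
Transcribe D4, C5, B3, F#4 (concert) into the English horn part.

A4 G5 F#4 C#5

Written C4 sounds as F3 on the English horn, so concert pitches are written a perfect fifth up.
D4 becomes A4
C5 becomes G5
B3 becomes F#4
F#4 becomes C#5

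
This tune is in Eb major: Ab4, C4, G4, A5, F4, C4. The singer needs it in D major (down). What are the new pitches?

Eb major to D major down is a minor second, so every note moves down by that interval.
Ab4 gives G4
C4 gives B3
G4 gives F#4
A5 gives G#5
F4 gives E4
C4 gives B3

G4 B3 F#4 G#5 E4 B3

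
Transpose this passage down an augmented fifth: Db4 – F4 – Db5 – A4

An augmented fifth down from Db4 gives Gbb3.
An augmented fifth down from F4 gives Bbb3.
Db5 down an augmented fifth is Gbb4.
A4: a fifth down reaches D, and 8 semitones makes it Db4.

Gbb3 Bbb3 Gbb4 Db4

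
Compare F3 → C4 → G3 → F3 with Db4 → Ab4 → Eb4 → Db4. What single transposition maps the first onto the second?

up a minor sixth

From F3 to Db4 is 6 letter names — a sixth of some quality.
F3 to Db4 is 8 semitones, which makes it a minor sixth; the second version is higher, so the direction is up.
Checking another pair — F3 → Db4 — gives the same interval.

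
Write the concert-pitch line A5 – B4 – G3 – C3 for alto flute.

The alto flute sounds a perfect fourth below written, so the written part must be a perfect fourth above concert — transpose each note up.
A5 to D6
B4 to E5
G3 to C4
C3 to F3

D6 E5 C4 F3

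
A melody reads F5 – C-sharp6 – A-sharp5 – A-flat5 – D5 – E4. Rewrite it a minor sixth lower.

A4 E#5 C##5 C5 F#4 G#3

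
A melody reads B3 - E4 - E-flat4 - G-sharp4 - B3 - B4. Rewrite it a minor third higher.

D4 G4 Gb4 B4 D4 D5

B3 becomes D4
E4 becomes G4
Eb4 becomes Gb4
G#4 becomes B4
B3 becomes D4
B4 becomes D5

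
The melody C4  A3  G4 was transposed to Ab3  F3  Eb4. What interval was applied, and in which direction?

down a major third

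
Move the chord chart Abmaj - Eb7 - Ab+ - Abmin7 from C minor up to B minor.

Gmaj D7 G+ Gmin7

C minor up to B minor is a major seventh; each chord root moves by that interval while the quality stays the same.
Abmaj: root Ab up a major seventh → G, giving Gmaj.
Eb7: root Eb up a major seventh → D, giving D7.
Ab+: root Ab up a major seventh → G, giving G+.
Abmin7: root Ab up a major seventh → G, giving Gmin7.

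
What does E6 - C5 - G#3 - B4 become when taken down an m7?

F#5 D4 A#2 C#4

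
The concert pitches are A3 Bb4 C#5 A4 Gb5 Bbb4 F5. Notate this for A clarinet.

Written C4 sounds as A3 on the A clarinet, so concert pitches are written a minor third up.
A3 becomes C4
Bb4 becomes Db5
C#5 becomes E5
A4 becomes C5
Gb5 becomes Bbb5
Bbb4 becomes Dbb5
F5 becomes Ab5

C4 Db5 E5 C5 Bbb5 Dbb5 Ab5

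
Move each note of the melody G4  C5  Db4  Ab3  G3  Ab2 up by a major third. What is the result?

B4 E5 F4 C4 B3 C3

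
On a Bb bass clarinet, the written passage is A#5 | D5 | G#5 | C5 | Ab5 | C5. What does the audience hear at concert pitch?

G#4 C4 F#4 Bb3 Gb4 Bb3

Written C4 on the Bb bass clarinet sounds as Bb2, a major ninth lower; apply that shift to every note.
A#5 -> G#4
D5 -> C4
G#5 -> F#4
C5 -> Bb3
Ab5 -> Gb4
C5 -> Bb3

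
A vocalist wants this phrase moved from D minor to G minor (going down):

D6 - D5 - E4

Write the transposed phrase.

G5 G4 A3

From D down to G is a perfect fifth; apply that to each pitch.
D6 → G5
D5 → G4
E4 → A3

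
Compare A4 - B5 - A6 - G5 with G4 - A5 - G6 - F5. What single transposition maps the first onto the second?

down a major second

Take the first pair: A4 → G4. A to G spans 2 letter names, so the interval is some kind of second.
G4 to A4 is 2 semitones, which makes it a major second; the second version is lower, so the direction is down.
Checking another pair — G5 → F5 — gives the same interval.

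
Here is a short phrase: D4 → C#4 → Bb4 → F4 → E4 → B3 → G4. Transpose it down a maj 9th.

C3 B2 Ab3 Eb3 D3 A2 F3

D4 gives C3
C#4 gives B2
Bb4 gives Ab3
F4 gives Eb3
E4 gives D3
B3 gives A2
G4 gives F3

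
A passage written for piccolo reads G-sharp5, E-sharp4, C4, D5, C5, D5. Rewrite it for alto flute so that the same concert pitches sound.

C#7 A#5 F5 G6 F6 G6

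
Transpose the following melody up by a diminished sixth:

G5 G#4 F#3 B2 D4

G5: a sixth up reaches E, and 7 semitones makes it Ebb6.
G#4: a sixth up reaches E, and 7 semitones makes it Eb5.
A diminished sixth up from F#3 gives Db4.
B2 up a diminished sixth is Gb3.
D4 up a diminished sixth is Bbb4.

Ebb6 Eb5 Db4 Gb3 Bbb4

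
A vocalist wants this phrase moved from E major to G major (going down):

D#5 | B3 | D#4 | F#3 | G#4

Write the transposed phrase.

From E down to G is a major sixth; apply that to each pitch.
D#5 to F#4
B3 to D3
D#4 to F#3
F#3 to A2
G#4 to B3

F#4 D3 F#3 A2 B3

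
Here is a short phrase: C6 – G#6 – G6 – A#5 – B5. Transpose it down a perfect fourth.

G5 D#6 D6 E#5 F#5

C6 → G5
G#6 → D#6
G6 → D6
A#5 → E#5
B5 → F#5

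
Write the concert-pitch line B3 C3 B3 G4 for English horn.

F#4 G3 F#4 D5

Written C4 sounds as F3 on the English horn, so concert pitches are written a perfect fifth up.
B3 -> F#4
C3 -> G3
B3 -> F#4
G4 -> D5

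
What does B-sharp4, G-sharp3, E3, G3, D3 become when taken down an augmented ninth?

A3 F2 Db2 Fb2 Cb2

B#4 becomes A3
G#3 becomes F2
E3 becomes Db2
G3 becomes Fb2
D3 becomes Cb2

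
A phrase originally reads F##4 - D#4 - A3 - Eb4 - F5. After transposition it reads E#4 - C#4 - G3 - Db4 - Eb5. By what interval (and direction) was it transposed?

From F##4 to E#4 is 2 letter names — a second of some quality.
E#4 to F##4 is 2 semitones, which makes it a major second; the second version is lower, so the direction is down.
Checking another pair — F5 → Eb5 — gives the same interval.

down a major second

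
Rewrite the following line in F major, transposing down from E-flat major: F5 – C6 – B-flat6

G4 D5 C6

E-flat major to F major down is a minor seventh, so every note moves down by that interval.
F5 -> G4
C6 -> D5
Bb6 -> C6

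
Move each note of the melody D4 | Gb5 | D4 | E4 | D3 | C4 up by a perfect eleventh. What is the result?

G5 Cb7 G5 A5 G4 F5

D4 → G5
Gb5 → Cb7
D4 → G5
E4 → A5
D3 → G4
C4 → F5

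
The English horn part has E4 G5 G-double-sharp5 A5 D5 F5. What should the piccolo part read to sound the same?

A2 C4 C##4 D4 G3 Bb3

First find concert pitch: the English horn sounds a perfect fifth below written, so E4 G5 G-double-sharp5 A5 D5 F5 sounds A3 C5 C##5 D5 G4 Bb4.
Then write for piccolo: it sounds a perfect octave above written, so the part must be a perfect octave below concert.
A3 → A2
C5 → C4
C##5 → C##4
D5 → D4
G4 → G3
Bb4 → Bb3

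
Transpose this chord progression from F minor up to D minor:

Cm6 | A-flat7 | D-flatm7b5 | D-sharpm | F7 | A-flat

Am6 F7 Bbm7b5 B#m D7 F

F minor up to D minor is a major sixth; each chord root moves by that interval while the quality stays the same.
Cm6: root C up a major sixth → A, giving Am6.
A-flat7: root A-flat up a major sixth → F, giving F7.
D-flatm7b5: root D-flat up a major sixth → Bb, giving Bbm7b5.
D-sharpm: root D-sharp up a major sixth → B#, giving B#m.
F7: root F up a major sixth → D, giving D7.
A-flat: root A-flat up a major sixth → F, giving F.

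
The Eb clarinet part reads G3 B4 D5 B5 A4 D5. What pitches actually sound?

Written C4 on the Eb clarinet sounds as Eb4, a minor third higher; apply that shift to every note.
G3 to Bb3
B4 to D5
D5 to F5
B5 to D6
A4 to C5
D5 to F5

Bb3 D5 F5 D6 C5 F5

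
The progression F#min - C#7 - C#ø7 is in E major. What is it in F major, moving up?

Gmin D7 Dø7

E major up to F major is a minor second; each chord root moves by that interval while the quality stays the same.
F#min: root F# up a minor second → G, giving Gmin.
C#7: root C# up a minor second → D, giving D7.
C#ø7: root C# up a minor second → D, giving Dø7.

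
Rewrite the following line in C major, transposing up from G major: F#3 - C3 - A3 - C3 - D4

B3 F3 D4 F3 G4

From G up to C is a perfect fourth; apply that to each pitch.
F#3 to B3
C3 to F3
A3 to D4
C3 to F3
D4 to G4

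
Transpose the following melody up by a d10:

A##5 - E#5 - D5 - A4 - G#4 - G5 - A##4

A##5: a tenth up reaches C, and 14 semitones makes it C#7.
E#5 up a diminished tenth is G6.
A diminished tenth up from D5 gives Fb6.
A diminished tenth up from A4 gives Cb6.
G#4 up a diminished tenth is Bb5.
G5: a tenth up reaches B, and 14 semitones makes it Bbb6.
A##4: a tenth up reaches C, and 14 semitones makes it C#6.

C#7 G6 Fb6 Cb6 Bb5 Bbb6 C#6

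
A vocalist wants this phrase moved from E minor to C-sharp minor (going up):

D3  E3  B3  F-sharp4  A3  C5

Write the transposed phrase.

From E up to C-sharp is a major sixth; apply that to each pitch.
D3 -> B3
E3 -> C#4
B3 -> G#4
F#4 -> D#5
A3 -> F#4
C5 -> A5

B3 C#4 G#4 D#5 F#4 A5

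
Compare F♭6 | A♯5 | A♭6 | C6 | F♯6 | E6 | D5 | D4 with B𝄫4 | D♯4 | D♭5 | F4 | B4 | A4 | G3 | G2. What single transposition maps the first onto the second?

down a perfect twelfth

From Fb6 to Bbb4 is 12 letter names — a twelfth of some quality.
Bbb4 to Fb6 is 19 semitones, which makes it a perfect twelfth; the second version is lower, so the direction is down.
Checking another pair — D4 → G2 — gives the same interval.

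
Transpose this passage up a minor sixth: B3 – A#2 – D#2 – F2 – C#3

G4 F#3 B2 Db3 A3

A minor sixth up from B3 gives G4.
A minor sixth up from A#2 gives F#3.
D#2: a sixth up reaches B, and 8 semitones makes it B2.
F2: a sixth up reaches D, and 8 semitones makes it Db3.
C#3: a sixth up reaches A, and 8 semitones makes it A3.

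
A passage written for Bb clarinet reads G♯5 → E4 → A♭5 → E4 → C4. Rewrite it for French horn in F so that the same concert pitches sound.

C#6 A4 Db6 A4 F4

First find concert pitch: the Bb clarinet sounds a major second below written, so G♯5 E4 A♭5 E4 C4 sounds F#5 D4 Gb5 D4 Bb3.
Then write for French horn in F: it sounds a perfect fifth below written, so the part must be a perfect fifth above concert.
F#5 → C#6
D4 → A4
Gb5 → Db6
D4 → A4
Bb3 → F4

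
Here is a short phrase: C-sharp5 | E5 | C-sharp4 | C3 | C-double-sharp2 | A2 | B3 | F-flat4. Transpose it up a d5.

G5 Bb5 G4 Gb3 G#2 Eb3 F4 Cbb5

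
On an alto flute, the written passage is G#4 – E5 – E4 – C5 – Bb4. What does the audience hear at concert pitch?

Written C4 on the alto flute sounds as G3, a perfect fourth lower; apply that shift to every note.
G#4 to D#4
E5 to B4
E4 to B3
C5 to G4
Bb4 to F4

D#4 B4 B3 G4 F4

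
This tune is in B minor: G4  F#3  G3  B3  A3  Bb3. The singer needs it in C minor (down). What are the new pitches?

B minor to C minor down is a major seventh, so every note moves down by that interval.
G4 → Ab3
F#3 → G2
G3 → Ab2
B3 → C3
A3 → Bb2
Bb3 → Cb3

Ab3 G2 Ab2 C3 Bb2 Cb3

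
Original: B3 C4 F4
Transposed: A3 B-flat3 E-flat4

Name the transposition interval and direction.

down a major second

From B3 to A3 is 2 letter names — a second of some quality.
A3 to B3 is 2 semitones, which makes it a major second; the second version is lower, so the direction is down.
Checking another pair — F4 → Eb4 — gives the same interval.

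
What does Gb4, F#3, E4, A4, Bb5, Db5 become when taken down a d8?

Gb4 down a diminished octave is G3.
A diminished octave down from F#3 gives F##2.
A diminished octave down from E4 gives E#3.
A diminished octave down from A4 gives A#3.
Bb5 down a diminished octave is B4.
A diminished octave down from Db5 gives D4.

G3 F##2 E#3 A#3 B4 D4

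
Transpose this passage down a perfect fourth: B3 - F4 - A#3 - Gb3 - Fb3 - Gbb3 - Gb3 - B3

F#3 C4 E#3 Db3 Cb3 Dbb3 Db3 F#3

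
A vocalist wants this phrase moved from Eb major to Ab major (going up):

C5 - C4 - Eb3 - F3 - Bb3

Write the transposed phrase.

F5 F4 Ab3 Bb3 Eb4

Eb major to Ab major up is a perfect fourth, so every note moves up by that interval.
C5 to F5
C4 to F4
Eb3 to Ab3
F3 to Bb3
Bb3 to Eb4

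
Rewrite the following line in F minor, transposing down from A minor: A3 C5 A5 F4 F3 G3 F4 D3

F3 Ab4 F5 Db4 Db3 Eb3 Db4 Bb2

A minor to F minor down is a major third, so every note moves down by that interval.
A3 to F3
C5 to Ab4
A5 to F5
F4 to Db4
F3 to Db3
G3 to Eb3
F4 to Db4
D3 to Bb2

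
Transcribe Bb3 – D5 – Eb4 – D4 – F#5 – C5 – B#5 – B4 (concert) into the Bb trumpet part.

C4 E5 F4 E4 G#5 D5 C##6 C#5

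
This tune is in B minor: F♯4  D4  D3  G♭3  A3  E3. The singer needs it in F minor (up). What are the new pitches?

B minor to F minor up is a diminished fifth, so every note moves up by that interval.
F#4 -> C5
D4 -> Ab4
D3 -> Ab3
Gb3 -> Dbb4
A3 -> Eb4
E3 -> Bb3

C5 Ab4 Ab3 Dbb4 Eb4 Bb3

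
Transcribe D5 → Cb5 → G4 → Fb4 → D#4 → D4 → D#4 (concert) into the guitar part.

D6 Cb6 G5 Fb5 D#5 D5 D#5

Written C4 sounds as C3 on the guitar, so concert pitches are written a perfect octave up.
D5 gives D6
Cb5 gives Cb6
G4 gives G5
Fb4 gives Fb5
D#4 gives D#5
D4 gives D5
D#4 gives D#5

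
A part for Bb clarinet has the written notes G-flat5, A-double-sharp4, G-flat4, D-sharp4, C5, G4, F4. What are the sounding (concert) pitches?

Written C4 on the Bb clarinet sounds as Bb3, a major second lower; apply that shift to every note.
Gb5 becomes Fb5
A##4 becomes G##4
Gb4 becomes Fb4
D#4 becomes C#4
C5 becomes Bb4
G4 becomes F4
F4 becomes Eb4

Fb5 G##4 Fb4 C#4 Bb4 F4 Eb4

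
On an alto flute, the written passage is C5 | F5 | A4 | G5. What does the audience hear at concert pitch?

G4 C5 E4 D5

Written C4 on the alto flute sounds as G3, a perfect fourth lower; apply that shift to every note.
C5 becomes G4
F5 becomes C5
A4 becomes E4
G5 becomes D5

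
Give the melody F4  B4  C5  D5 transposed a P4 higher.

F4 -> Bb4
B4 -> E5
C5 -> F5
D5 -> G5

Bb4 E5 F5 G5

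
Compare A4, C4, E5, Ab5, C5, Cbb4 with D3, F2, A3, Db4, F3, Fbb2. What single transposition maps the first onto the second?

down a perfect twelfth

Take the first pair: A4 → D3. A to D spans 12 letter names, so the interval is some kind of twelfth.
D3 to A4 is 19 semitones, which makes it a perfect twelfth; the second version is lower, so the direction is down.
Checking another pair — Cbb4 → Fbb2 — gives the same interval.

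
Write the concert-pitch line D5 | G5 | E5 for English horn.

A5 D6 B5

Written C4 sounds as F3 on the English horn, so concert pitches are written a perfect fifth up.
D5 -> A5
G5 -> D6
E5 -> B5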